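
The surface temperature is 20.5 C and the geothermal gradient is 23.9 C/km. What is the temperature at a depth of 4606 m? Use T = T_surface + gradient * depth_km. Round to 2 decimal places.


Convert depth to km: 4606 / 1000 = 4.606 km
Temperature increase = gradient * depth_km = 23.9 * 4.606 = 110.08 C
Temperature at depth = T_surface + delta_T = 20.5 + 110.08
T = 130.58 C

130.58


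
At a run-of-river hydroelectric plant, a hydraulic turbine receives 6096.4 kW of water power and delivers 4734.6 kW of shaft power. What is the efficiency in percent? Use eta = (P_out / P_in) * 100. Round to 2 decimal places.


Turbine efficiency = (output power / input power) * 100
eta = (4734.6 / 6096.4) * 100
eta = 77.66%

77.66


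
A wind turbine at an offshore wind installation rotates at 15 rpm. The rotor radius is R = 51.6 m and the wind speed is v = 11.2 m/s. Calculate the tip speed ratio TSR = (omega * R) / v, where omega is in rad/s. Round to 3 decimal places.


Convert rotational speed to rad/s:
  omega = 15 * 2 * pi / 60 = 1.5708 rad/s
Compute tip speed:
  v_tip = omega * R = 1.5708 * 51.6 = 81.053 m/s
Tip speed ratio:
  TSR = v_tip / v_wind = 81.053 / 11.2 = 7.237

7.237


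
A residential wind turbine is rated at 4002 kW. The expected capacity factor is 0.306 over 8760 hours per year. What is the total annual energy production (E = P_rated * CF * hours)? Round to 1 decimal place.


Annual energy = rated_kW * capacity_factor * hours_per_year
Given: P_rated = 4002 kW, CF = 0.306, hours = 8760
E = 4002 * 0.306 * 8760
E = 10727601.1 kWh

10727601.1


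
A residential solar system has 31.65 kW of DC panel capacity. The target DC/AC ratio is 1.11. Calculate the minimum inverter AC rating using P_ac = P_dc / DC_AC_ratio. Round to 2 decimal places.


The inverter AC capacity is determined by the DC/AC ratio.
Given: P_dc = 31.65 kW, DC/AC ratio = 1.11
P_ac = P_dc / ratio = 31.65 / 1.11
P_ac = 28.51 kW

28.51


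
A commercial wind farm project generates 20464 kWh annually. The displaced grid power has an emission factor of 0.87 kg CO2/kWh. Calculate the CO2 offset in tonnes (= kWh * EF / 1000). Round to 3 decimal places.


CO2 offset in kg = generation * emission_factor
CO2 offset = 20464 * 0.87 = 17803.68 kg
Convert to tonnes:
  CO2 offset = 17803.68 / 1000 = 17.804 tonnes

17.804


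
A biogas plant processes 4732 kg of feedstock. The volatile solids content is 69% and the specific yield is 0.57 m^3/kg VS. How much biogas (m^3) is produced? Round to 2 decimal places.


Compute volatile solids:
  VS = mass * VS_fraction = 4732 * 0.69 = 3265.08 kg
Calculate biogas volume:
  Biogas = VS * specific_yield = 3265.08 * 0.57
  Biogas = 1861.10 m^3

1861.10


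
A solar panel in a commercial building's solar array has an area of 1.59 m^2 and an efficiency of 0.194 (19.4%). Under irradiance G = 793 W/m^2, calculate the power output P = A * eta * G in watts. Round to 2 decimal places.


Use the solar power formula P = A * eta * G.
Given: A = 1.59 m^2, eta = 0.194, G = 793 W/m^2
P = 1.59 * 0.194 * 793
P = 244.61 W

244.61


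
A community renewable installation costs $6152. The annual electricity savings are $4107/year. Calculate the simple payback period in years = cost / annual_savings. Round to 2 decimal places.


Simple payback period = initial cost / annual savings
Payback = 6152 / 4107
Payback = 1.50 years

1.50


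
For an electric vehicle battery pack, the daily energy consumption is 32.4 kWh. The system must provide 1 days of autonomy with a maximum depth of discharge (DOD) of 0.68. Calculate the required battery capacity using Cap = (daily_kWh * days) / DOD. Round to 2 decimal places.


Total energy needed = daily * days = 32.4 * 1 = 32.4 kWh
Account for depth of discharge:
  Cap = total_energy / DOD = 32.4 / 0.68
  Cap = 47.65 kWh

47.65


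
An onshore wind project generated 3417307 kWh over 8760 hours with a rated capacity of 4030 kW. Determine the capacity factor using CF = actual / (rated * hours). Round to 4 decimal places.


Capacity factor = actual output / maximum possible output
Maximum possible = rated * hours = 4030 * 8760 = 35302800 kWh
CF = 3417307 / 35302800
CF = 0.0968

0.0968


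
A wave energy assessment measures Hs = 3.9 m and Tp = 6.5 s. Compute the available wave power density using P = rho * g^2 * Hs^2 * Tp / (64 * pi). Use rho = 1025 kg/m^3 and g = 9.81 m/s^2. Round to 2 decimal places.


Apply wave power formula:
  g^2 = 9.81^2 = 96.2361
  Hs^2 = 3.9^2 = 15.21
  Numerator = rho * g^2 * Hs^2 * Tp = 1025 * 96.2361 * 15.21 * 6.5 = 9752241.58
  Denominator = 64 * pi = 201.0619
  P = 9752241.58 / 201.0619 = 48503.67 W/m

48503.67


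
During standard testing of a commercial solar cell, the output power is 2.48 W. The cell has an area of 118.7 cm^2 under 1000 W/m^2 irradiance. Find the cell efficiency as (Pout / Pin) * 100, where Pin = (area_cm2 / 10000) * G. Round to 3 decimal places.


First compute the input power:
  Pin = area_cm2 / 10000 * G = 118.7 / 10000 * 1000 = 11.87 W
Then compute efficiency:
  Efficiency = (Pout / Pin) * 100 = (2.48 / 11.87) * 100
  Efficiency = 20.893%

20.893


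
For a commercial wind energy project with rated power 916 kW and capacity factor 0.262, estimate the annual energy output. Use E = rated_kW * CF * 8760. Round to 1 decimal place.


Annual energy = rated_kW * capacity_factor * hours_per_year
Given: P_rated = 916 kW, CF = 0.262, hours = 8760
E = 916 * 0.262 * 8760
E = 2102329.9 kWh

2102329.9


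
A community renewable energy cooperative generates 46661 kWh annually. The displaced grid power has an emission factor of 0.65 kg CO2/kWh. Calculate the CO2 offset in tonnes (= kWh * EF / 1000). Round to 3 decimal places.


CO2 offset in kg = generation * emission_factor
CO2 offset = 46661 * 0.65 = 30329.65 kg
Convert to tonnes:
  CO2 offset = 30329.65 / 1000 = 30.330 tonnes

30.330


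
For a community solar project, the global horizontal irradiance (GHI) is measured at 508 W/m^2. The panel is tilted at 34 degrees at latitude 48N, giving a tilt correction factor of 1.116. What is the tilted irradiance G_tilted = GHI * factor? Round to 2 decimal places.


Identify the given values:
  GHI = 508 W/m^2, tilt correction factor = 1.116
Apply the formula G_tilted = GHI * factor:
  G_tilted = 508 * 1.116
  G_tilted = 566.93 W/m^2

566.93


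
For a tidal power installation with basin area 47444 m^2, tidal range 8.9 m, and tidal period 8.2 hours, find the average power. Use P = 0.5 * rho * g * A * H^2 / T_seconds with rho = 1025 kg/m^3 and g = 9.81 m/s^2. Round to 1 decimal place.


Convert period to seconds: T = 8.2 * 3600 = 29520.0 s
H^2 = 8.9^2 = 79.21
P = 0.5 * rho * g * A * H^2 / T
P = 0.5 * 1025 * 9.81 * 47444 * 79.21 / 29520.0
P = 640041.1 W

640041.1


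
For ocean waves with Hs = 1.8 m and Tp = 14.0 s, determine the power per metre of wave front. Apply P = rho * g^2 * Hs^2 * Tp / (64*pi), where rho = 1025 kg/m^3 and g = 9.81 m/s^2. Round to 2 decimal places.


Apply wave power formula:
  g^2 = 9.81^2 = 96.2361
  Hs^2 = 1.8^2 = 3.24
  Numerator = rho * g^2 * Hs^2 * Tp = 1025 * 96.2361 * 3.24 * 14.0 = 4474401.23
  Denominator = 64 * pi = 201.0619
  P = 4474401.23 / 201.0619 = 22253.85 W/m

22253.85


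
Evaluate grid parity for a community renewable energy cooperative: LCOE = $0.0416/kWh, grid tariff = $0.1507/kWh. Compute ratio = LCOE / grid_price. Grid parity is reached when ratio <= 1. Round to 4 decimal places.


Compare LCOE to grid price:
  LCOE = $0.0416/kWh, Grid price = $0.1507/kWh
  Ratio = LCOE / grid_price = 0.0416 / 0.1507 = 0.2760
  Grid parity achieved (ratio <= 1)? yes

0.2760


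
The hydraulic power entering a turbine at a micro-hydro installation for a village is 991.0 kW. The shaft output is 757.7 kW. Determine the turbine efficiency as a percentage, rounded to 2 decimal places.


Turbine efficiency = (output power / input power) * 100
eta = (757.7 / 991.0) * 100
eta = 76.46%

76.46


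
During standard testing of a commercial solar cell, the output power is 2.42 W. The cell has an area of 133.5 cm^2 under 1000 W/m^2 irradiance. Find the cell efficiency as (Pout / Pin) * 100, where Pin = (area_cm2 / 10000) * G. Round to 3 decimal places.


First compute the input power:
  Pin = area_cm2 / 10000 * G = 133.5 / 10000 * 1000 = 13.35 W
Then compute efficiency:
  Efficiency = (Pout / Pin) * 100 = (2.42 / 13.35) * 100
  Efficiency = 18.127%

18.127


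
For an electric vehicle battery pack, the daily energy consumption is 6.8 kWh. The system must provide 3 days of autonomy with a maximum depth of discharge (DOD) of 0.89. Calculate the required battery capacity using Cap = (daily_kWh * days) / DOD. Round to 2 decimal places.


Total energy needed = daily * days = 6.8 * 3 = 20.4 kWh
Account for depth of discharge:
  Cap = total_energy / DOD = 20.4 / 0.89
  Cap = 22.92 kWh

22.92


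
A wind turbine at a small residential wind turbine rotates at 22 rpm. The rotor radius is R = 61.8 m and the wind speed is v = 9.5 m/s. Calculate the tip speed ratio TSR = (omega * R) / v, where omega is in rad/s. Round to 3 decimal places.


Convert rotational speed to rad/s:
  omega = 22 * 2 * pi / 60 = 2.3038 rad/s
Compute tip speed:
  v_tip = omega * R = 2.3038 * 61.8 = 142.377 m/s
Tip speed ratio:
  TSR = v_tip / v_wind = 142.377 / 9.5 = 14.987

14.987


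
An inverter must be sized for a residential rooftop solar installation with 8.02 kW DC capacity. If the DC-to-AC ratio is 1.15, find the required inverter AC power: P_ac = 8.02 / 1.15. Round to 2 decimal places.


The inverter AC capacity is determined by the DC/AC ratio.
Given: P_dc = 8.02 kW, DC/AC ratio = 1.15
P_ac = P_dc / ratio = 8.02 / 1.15
P_ac = 6.97 kW

6.97


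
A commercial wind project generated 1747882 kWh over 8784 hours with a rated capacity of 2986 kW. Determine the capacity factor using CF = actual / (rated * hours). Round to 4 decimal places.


Capacity factor = actual output / maximum possible output
Maximum possible = rated * hours = 2986 * 8784 = 26229024 kWh
CF = 1747882 / 26229024
CF = 0.0666

0.0666


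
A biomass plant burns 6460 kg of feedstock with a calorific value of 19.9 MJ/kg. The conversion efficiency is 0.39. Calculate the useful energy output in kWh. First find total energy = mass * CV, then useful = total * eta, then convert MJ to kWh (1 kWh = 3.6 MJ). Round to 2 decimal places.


Total energy = mass * CV = 6460 * 19.9 = 128554.0 MJ
Useful energy = total * eta = 128554.0 * 0.39 = 50136.06 MJ
Convert to kWh: 50136.06 / 3.6
Useful energy = 13926.68 kWh

13926.68


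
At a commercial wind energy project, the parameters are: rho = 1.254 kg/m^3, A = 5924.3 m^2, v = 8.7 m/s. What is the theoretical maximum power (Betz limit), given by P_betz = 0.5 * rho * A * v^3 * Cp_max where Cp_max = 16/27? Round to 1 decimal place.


The Betz coefficient Cp_max = 16/27 = 0.5926
v^3 = 8.7^3 = 658.503
P_betz = 0.5 * rho * A * v^3 * Cp_max
P_betz = 0.5 * 1.254 * 5924.3 * 658.503 * 0.5926
P_betz = 1449501.1 W

1449501.1


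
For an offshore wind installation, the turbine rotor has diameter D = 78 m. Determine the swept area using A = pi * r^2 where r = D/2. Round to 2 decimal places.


Compute the rotor radius:
  r = D / 2 = 78 / 2 = 39.0 m
Calculate swept area:
  A = pi * r^2 = pi * 39.0^2
  A = 4778.36 m^2

4778.36


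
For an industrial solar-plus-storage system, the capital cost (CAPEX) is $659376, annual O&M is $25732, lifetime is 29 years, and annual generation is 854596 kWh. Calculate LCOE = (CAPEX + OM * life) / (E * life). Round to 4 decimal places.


Total cost = CAPEX + OM * lifetime = 659376 + 25732 * 29 = 659376 + 746228 = 1405604
Total generation = annual * lifetime = 854596 * 29 = 24783284 kWh
LCOE = 1405604 / 24783284
LCOE = 0.0567 $/kWh

0.0567


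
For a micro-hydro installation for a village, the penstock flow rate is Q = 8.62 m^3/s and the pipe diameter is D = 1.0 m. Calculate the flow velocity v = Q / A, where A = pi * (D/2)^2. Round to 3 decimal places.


Compute pipe cross-sectional area:
  A = pi * (D/2)^2 = pi * (1.0/2)^2 = 0.7854 m^2
Calculate velocity:
  v = Q / A = 8.62 / 0.7854
  v = 10.975 m/s

10.975


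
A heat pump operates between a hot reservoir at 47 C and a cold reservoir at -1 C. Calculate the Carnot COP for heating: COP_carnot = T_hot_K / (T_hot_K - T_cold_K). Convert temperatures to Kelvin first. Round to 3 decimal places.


Convert to Kelvin:
  T_hot = 47 + 273.15 = 320.15 K
  T_cold = -1 + 273.15 = 272.15 K
Apply Carnot COP formula:
  COP = T_hot_K / (T_hot_K - T_cold_K) = 320.15 / 48.0
  COP = 6.670

6.670


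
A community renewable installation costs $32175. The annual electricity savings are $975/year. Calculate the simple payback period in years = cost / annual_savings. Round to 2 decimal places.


Simple payback period = initial cost / annual savings
Payback = 32175 / 975
Payback = 33.00 years

33.00


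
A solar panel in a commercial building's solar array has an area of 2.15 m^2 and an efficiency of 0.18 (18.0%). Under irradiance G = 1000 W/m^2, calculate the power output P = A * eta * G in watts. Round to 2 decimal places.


Use the solar power formula P = A * eta * G.
Given: A = 2.15 m^2, eta = 0.18, G = 1000 W/m^2
P = 2.15 * 0.18 * 1000
P = 387.00 W

387.00


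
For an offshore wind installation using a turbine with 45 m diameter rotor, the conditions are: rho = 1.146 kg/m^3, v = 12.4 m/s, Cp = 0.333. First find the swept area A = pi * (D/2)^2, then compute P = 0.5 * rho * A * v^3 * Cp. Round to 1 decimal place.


Step 1 -- Compute swept area:
  A = pi * (D/2)^2 = pi * (45/2)^2 = 1590.43 m^2
Step 2 -- Apply wind power equation:
  P = 0.5 * rho * A * v^3 * Cp
  v^3 = 12.4^3 = 1906.624
  P = 0.5 * 1.146 * 1590.43 * 1906.624 * 0.333
  P = 578600.5 W

578600.5


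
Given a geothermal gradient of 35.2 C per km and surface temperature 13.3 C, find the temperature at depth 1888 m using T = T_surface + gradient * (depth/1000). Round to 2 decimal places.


Convert depth to km: 1888 / 1000 = 1.888 km
Temperature increase = gradient * depth_km = 35.2 * 1.888 = 66.46 C
Temperature at depth = T_surface + delta_T = 13.3 + 66.46
T = 79.76 C

79.76


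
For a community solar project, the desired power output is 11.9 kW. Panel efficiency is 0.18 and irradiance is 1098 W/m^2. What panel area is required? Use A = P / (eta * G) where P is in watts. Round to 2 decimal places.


Convert target power to watts: P = 11.9 * 1000 = 11900.0 W
Compute denominator: eta * G = 0.18 * 1098 = 197.64
Required area A = P / (eta * G) = 11900.0 / 197.64
A = 60.21 m^2

60.21


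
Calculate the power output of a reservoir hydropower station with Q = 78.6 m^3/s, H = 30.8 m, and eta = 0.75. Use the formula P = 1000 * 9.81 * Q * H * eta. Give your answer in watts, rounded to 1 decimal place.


Apply the hydropower formula P = rho * g * Q * H * eta
rho * g = 1000 * 9.81 = 9810.0
P = 9810.0 * 78.6 * 30.8 * 0.75
P = 17811624.6 W

17811624.6


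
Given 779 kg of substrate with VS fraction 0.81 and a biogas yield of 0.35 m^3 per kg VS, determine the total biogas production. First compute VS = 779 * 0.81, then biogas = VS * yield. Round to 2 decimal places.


Compute volatile solids:
  VS = mass * VS_fraction = 779 * 0.81 = 630.99 kg
Calculate biogas volume:
  Biogas = VS * specific_yield = 630.99 * 0.35
  Biogas = 220.85 m^3

220.85


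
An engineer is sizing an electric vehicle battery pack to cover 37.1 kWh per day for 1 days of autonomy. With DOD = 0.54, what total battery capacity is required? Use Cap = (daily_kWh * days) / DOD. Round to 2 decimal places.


Total energy needed = daily * days = 37.1 * 1 = 37.1 kWh
Account for depth of discharge:
  Cap = total_energy / DOD = 37.1 / 0.54
  Cap = 68.70 kWh

68.70


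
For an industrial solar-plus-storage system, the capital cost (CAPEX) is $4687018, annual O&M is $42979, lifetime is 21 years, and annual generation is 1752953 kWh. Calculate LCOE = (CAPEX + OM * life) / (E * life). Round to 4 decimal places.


Total cost = CAPEX + OM * lifetime = 4687018 + 42979 * 21 = 4687018 + 902559 = 5589577
Total generation = annual * lifetime = 1752953 * 21 = 36812013 kWh
LCOE = 5589577 / 36812013
LCOE = 0.1518 $/kWh

0.1518


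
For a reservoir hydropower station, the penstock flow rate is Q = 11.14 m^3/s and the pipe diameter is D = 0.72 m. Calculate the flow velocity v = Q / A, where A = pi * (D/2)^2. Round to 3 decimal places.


Compute pipe cross-sectional area:
  A = pi * (D/2)^2 = pi * (0.72/2)^2 = 0.4072 m^2
Calculate velocity:
  v = Q / A = 11.14 / 0.4072
  v = 27.361 m/s

27.361


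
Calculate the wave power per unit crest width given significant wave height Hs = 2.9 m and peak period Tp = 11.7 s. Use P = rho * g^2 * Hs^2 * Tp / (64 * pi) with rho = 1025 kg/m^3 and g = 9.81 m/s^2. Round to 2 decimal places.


Apply wave power formula:
  g^2 = 9.81^2 = 96.2361
  Hs^2 = 2.9^2 = 8.41
  Numerator = rho * g^2 * Hs^2 * Tp = 1025 * 96.2361 * 8.41 * 11.7 = 9706077.12
  Denominator = 64 * pi = 201.0619
  P = 9706077.12 / 201.0619 = 48274.07 W/m

48274.07


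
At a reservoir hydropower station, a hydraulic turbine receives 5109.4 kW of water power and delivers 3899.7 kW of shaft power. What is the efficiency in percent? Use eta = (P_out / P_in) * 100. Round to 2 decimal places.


Turbine efficiency = (output power / input power) * 100
eta = (3899.7 / 5109.4) * 100
eta = 76.32%

76.32


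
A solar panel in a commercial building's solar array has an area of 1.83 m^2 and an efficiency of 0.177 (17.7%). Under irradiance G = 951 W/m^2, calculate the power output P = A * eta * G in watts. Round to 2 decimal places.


Use the solar power formula P = A * eta * G.
Given: A = 1.83 m^2, eta = 0.177, G = 951 W/m^2
P = 1.83 * 0.177 * 951
P = 308.04 W

308.04


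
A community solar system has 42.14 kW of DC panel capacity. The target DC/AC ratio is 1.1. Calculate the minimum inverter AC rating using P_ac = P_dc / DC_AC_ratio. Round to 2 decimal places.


The inverter AC capacity is determined by the DC/AC ratio.
Given: P_dc = 42.14 kW, DC/AC ratio = 1.1
P_ac = P_dc / ratio = 42.14 / 1.1
P_ac = 38.31 kW

38.31


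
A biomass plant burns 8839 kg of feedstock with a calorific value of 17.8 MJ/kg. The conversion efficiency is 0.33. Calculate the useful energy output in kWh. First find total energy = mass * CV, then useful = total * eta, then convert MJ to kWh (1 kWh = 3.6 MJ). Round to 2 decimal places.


Total energy = mass * CV = 8839 * 17.8 = 157334.2 MJ
Useful energy = total * eta = 157334.2 * 0.33 = 51920.29 MJ
Convert to kWh: 51920.29 / 3.6
Useful energy = 14422.30 kWh

14422.30


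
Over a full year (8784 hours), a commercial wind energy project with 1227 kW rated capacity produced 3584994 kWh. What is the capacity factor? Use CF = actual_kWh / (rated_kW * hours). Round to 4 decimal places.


Capacity factor = actual output / maximum possible output
Maximum possible = rated * hours = 1227 * 8784 = 10777968 kWh
CF = 3584994 / 10777968
CF = 0.3326

0.3326


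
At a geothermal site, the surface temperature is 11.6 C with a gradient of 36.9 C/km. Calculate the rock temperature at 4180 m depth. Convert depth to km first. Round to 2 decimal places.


Convert depth to km: 4180 / 1000 = 4.18 km
Temperature increase = gradient * depth_km = 36.9 * 4.18 = 154.24 C
Temperature at depth = T_surface + delta_T = 11.6 + 154.24
T = 165.84 C

165.84


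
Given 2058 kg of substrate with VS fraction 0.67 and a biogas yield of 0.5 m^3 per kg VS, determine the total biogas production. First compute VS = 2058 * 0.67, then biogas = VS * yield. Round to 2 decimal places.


Compute volatile solids:
  VS = mass * VS_fraction = 2058 * 0.67 = 1378.86 kg
Calculate biogas volume:
  Biogas = VS * specific_yield = 1378.86 * 0.5
  Biogas = 689.43 m^3

689.43


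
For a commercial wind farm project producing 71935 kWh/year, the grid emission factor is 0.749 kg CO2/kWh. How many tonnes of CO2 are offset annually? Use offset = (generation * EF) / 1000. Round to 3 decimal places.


CO2 offset in kg = generation * emission_factor
CO2 offset = 71935 * 0.749 = 53879.32 kg
Convert to tonnes:
  CO2 offset = 53879.32 / 1000 = 53.879 tonnes

53.879


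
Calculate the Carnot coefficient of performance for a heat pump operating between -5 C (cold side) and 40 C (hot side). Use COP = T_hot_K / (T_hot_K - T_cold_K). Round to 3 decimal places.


Convert to Kelvin:
  T_hot = 40 + 273.15 = 313.15 K
  T_cold = -5 + 273.15 = 268.15 K
Apply Carnot COP formula:
  COP = T_hot_K / (T_hot_K - T_cold_K) = 313.15 / 45.0
  COP = 6.959

6.959


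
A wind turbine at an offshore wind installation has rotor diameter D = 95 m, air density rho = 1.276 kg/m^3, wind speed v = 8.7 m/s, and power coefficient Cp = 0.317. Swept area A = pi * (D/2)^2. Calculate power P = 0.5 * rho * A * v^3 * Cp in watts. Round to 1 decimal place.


Step 1 -- Compute swept area:
  A = pi * (D/2)^2 = pi * (95/2)^2 = 7088.22 m^2
Step 2 -- Apply wind power equation:
  P = 0.5 * rho * A * v^3 * Cp
  v^3 = 8.7^3 = 658.503
  P = 0.5 * 1.276 * 7088.22 * 658.503 * 0.317
  P = 944006.1 W

944006.1


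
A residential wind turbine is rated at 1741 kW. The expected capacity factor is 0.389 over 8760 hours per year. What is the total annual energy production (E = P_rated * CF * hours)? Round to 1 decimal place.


Annual energy = rated_kW * capacity_factor * hours_per_year
Given: P_rated = 1741 kW, CF = 0.389, hours = 8760
E = 1741 * 0.389 * 8760
E = 5932701.2 kWh

5932701.2


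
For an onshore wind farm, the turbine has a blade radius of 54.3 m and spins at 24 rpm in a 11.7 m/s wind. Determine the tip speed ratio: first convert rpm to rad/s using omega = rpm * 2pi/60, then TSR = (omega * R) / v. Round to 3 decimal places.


Convert rotational speed to rad/s:
  omega = 24 * 2 * pi / 60 = 2.5133 rad/s
Compute tip speed:
  v_tip = omega * R = 2.5133 * 54.3 = 136.471 m/s
Tip speed ratio:
  TSR = v_tip / v_wind = 136.471 / 11.7 = 11.664

11.664


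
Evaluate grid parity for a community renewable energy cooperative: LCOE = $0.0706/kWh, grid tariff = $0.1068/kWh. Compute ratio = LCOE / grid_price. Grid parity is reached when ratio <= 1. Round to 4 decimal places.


Compare LCOE to grid price:
  LCOE = $0.0706/kWh, Grid price = $0.1068/kWh
  Ratio = LCOE / grid_price = 0.0706 / 0.1068 = 0.6610
  Grid parity achieved (ratio <= 1)? yes

0.6610


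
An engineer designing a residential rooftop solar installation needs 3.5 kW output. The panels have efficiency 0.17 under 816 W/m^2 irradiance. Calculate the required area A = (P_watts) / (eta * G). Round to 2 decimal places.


Convert target power to watts: P = 3.5 * 1000 = 3500.0 W
Compute denominator: eta * G = 0.17 * 816 = 138.72
Required area A = P / (eta * G) = 3500.0 / 138.72
A = 25.23 m^2

25.23


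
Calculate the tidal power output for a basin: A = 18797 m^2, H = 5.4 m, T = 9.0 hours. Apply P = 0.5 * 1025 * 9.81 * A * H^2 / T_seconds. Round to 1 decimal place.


Convert period to seconds: T = 9.0 * 3600 = 32400.0 s
H^2 = 5.4^2 = 29.16
P = 0.5 * rho * g * A * H^2 / T
P = 0.5 * 1025 * 9.81 * 18797 * 29.16 / 32400.0
P = 85053.8 W

85053.8


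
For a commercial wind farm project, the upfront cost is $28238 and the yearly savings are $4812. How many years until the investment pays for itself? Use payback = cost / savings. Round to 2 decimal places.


Simple payback period = initial cost / annual savings
Payback = 28238 / 4812
Payback = 5.87 years

5.87


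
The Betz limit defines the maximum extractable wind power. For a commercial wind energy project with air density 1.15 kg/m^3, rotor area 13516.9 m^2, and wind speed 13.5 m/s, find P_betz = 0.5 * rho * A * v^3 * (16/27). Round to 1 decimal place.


The Betz coefficient Cp_max = 16/27 = 0.5926
v^3 = 13.5^3 = 2460.375
P_betz = 0.5 * rho * A * v^3 * Cp_max
P_betz = 0.5 * 1.15 * 13516.9 * 2460.375 * 0.5926
P_betz = 11331893.1 W

11331893.1


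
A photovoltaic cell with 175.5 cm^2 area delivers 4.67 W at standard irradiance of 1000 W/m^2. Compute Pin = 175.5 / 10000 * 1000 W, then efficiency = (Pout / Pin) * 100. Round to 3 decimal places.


First compute the input power:
  Pin = area_cm2 / 10000 * G = 175.5 / 10000 * 1000 = 17.55 W
Then compute efficiency:
  Efficiency = (Pout / Pin) * 100 = (4.67 / 17.55) * 100
  Efficiency = 26.610%

26.610


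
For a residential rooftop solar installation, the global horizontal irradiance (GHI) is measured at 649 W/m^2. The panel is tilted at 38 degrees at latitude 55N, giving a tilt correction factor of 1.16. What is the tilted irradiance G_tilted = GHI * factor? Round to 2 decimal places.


Identify the given values:
  GHI = 649 W/m^2, tilt correction factor = 1.16
Apply the formula G_tilted = GHI * factor:
  G_tilted = 649 * 1.16
  G_tilted = 752.84 W/m^2

752.84


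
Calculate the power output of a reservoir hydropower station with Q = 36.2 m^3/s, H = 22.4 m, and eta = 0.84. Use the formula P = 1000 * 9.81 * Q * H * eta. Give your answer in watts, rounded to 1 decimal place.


Apply the hydropower formula P = rho * g * Q * H * eta
rho * g = 1000 * 9.81 = 9810.0
P = 9810.0 * 36.2 * 22.4 * 0.84
P = 6681975.6 W

6681975.6


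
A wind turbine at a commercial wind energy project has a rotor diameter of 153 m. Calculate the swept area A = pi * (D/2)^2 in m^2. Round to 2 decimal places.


Compute the rotor radius:
  r = D / 2 = 153 / 2 = 76.5 m
Calculate swept area:
  A = pi * r^2 = pi * 76.5^2
  A = 18385.39 m^2

18385.39


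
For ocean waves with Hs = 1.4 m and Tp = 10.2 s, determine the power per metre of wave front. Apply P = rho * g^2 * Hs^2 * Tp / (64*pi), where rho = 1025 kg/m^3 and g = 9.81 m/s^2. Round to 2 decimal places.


Apply wave power formula:
  g^2 = 9.81^2 = 96.2361
  Hs^2 = 1.4^2 = 1.96
  Numerator = rho * g^2 * Hs^2 * Tp = 1025 * 96.2361 * 1.96 * 10.2 = 1972050.91
  Denominator = 64 * pi = 201.0619
  P = 1972050.91 / 201.0619 = 9808.18 W/m

9808.18


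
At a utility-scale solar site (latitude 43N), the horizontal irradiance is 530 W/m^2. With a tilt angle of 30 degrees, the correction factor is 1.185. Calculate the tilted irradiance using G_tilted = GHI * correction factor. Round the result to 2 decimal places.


Identify the given values:
  GHI = 530 W/m^2, tilt correction factor = 1.185
Apply the formula G_tilted = GHI * factor:
  G_tilted = 530 * 1.185
  G_tilted = 628.05 W/m^2

628.05


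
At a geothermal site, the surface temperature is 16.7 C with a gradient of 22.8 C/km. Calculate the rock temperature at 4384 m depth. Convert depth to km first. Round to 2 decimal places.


Convert depth to km: 4384 / 1000 = 4.384 km
Temperature increase = gradient * depth_km = 22.8 * 4.384 = 99.96 C
Temperature at depth = T_surface + delta_T = 16.7 + 99.96
T = 116.66 C

116.66


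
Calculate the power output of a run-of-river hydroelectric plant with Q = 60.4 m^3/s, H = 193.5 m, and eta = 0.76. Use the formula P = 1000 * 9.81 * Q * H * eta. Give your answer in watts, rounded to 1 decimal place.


Apply the hydropower formula P = rho * g * Q * H * eta
rho * g = 1000 * 9.81 = 9810.0
P = 9810.0 * 60.4 * 193.5 * 0.76
P = 87136579.4 W

87136579.4


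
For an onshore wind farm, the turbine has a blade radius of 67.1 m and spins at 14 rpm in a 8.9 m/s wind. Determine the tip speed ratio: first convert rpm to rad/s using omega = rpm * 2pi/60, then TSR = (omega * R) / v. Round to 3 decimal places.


Convert rotational speed to rad/s:
  omega = 14 * 2 * pi / 60 = 1.4661 rad/s
Compute tip speed:
  v_tip = omega * R = 1.4661 * 67.1 = 98.374 m/s
Tip speed ratio:
  TSR = v_tip / v_wind = 98.374 / 8.9 = 11.053

11.053


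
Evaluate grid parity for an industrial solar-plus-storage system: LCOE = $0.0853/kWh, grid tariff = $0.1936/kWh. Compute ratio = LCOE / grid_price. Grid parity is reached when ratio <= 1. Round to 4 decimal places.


Compare LCOE to grid price:
  LCOE = $0.0853/kWh, Grid price = $0.1936/kWh
  Ratio = LCOE / grid_price = 0.0853 / 0.1936 = 0.4406
  Grid parity achieved (ratio <= 1)? yes

0.4406


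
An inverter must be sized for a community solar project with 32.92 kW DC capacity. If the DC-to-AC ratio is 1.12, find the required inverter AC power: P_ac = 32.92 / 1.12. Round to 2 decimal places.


The inverter AC capacity is determined by the DC/AC ratio.
Given: P_dc = 32.92 kW, DC/AC ratio = 1.12
P_ac = P_dc / ratio = 32.92 / 1.12
P_ac = 29.39 kW

29.39


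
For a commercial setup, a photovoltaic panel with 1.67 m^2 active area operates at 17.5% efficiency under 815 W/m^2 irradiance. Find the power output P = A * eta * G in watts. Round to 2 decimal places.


Use the solar power formula P = A * eta * G.
Given: A = 1.67 m^2, eta = 0.175, G = 815 W/m^2
P = 1.67 * 0.175 * 815
P = 238.18 W

238.18


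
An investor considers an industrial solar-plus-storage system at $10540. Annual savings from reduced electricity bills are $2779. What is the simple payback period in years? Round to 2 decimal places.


Simple payback period = initial cost / annual savings
Payback = 10540 / 2779
Payback = 3.79 years

3.79


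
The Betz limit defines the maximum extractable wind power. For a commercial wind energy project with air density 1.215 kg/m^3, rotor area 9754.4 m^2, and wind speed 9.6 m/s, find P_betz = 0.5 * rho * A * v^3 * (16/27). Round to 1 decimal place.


The Betz coefficient Cp_max = 16/27 = 0.5926
v^3 = 9.6^3 = 884.736
P_betz = 0.5 * rho * A * v^3 * Cp_max
P_betz = 0.5 * 1.215 * 9754.4 * 884.736 * 0.5926
P_betz = 3106824.8 W

3106824.8


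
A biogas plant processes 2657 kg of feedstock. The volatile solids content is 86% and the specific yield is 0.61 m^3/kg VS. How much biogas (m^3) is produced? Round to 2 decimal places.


Compute volatile solids:
  VS = mass * VS_fraction = 2657 * 0.86 = 2285.02 kg
Calculate biogas volume:
  Biogas = VS * specific_yield = 2285.02 * 0.61
  Biogas = 1393.86 m^3

1393.86


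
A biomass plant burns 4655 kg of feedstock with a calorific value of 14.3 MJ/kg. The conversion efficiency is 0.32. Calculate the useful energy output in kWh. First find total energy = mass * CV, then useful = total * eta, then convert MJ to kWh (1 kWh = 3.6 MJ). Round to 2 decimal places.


Total energy = mass * CV = 4655 * 14.3 = 66566.5 MJ
Useful energy = total * eta = 66566.5 * 0.32 = 21301.28 MJ
Convert to kWh: 21301.28 / 3.6
Useful energy = 5917.02 kWh

5917.02


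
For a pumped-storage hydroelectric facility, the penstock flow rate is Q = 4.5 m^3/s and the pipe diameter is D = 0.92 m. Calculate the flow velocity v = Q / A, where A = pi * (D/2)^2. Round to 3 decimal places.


Compute pipe cross-sectional area:
  A = pi * (D/2)^2 = pi * (0.92/2)^2 = 0.6648 m^2
Calculate velocity:
  v = Q / A = 4.5 / 0.6648
  v = 6.769 m/s

6.769


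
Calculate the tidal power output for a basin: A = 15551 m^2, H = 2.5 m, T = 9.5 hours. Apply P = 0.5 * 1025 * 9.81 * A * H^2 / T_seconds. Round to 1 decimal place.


Convert period to seconds: T = 9.5 * 3600 = 34200.0 s
H^2 = 2.5^2 = 6.25
P = 0.5 * rho * g * A * H^2 / T
P = 0.5 * 1025 * 9.81 * 15551 * 6.25 / 34200.0
P = 14288.1 W

14288.1


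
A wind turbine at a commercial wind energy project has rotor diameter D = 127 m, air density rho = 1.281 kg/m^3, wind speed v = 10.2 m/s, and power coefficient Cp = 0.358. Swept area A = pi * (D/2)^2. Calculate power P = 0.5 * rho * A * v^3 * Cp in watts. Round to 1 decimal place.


Step 1 -- Compute swept area:
  A = pi * (D/2)^2 = pi * (127/2)^2 = 12667.69 m^2
Step 2 -- Apply wind power equation:
  P = 0.5 * rho * A * v^3 * Cp
  v^3 = 10.2^3 = 1061.208
  P = 0.5 * 1.281 * 12667.69 * 1061.208 * 0.358
  P = 3082478.1 W

3082478.1


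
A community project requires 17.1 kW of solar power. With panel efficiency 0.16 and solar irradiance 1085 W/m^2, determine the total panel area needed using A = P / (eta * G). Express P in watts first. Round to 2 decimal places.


Convert target power to watts: P = 17.1 * 1000 = 17100.0 W
Compute denominator: eta * G = 0.16 * 1085 = 173.6
Required area A = P / (eta * G) = 17100.0 / 173.6
A = 98.50 m^2

98.50


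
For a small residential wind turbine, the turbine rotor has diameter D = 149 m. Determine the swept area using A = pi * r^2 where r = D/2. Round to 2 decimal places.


Compute the rotor radius:
  r = D / 2 = 149 / 2 = 74.5 m
Calculate swept area:
  A = pi * r^2 = pi * 74.5^2
  A = 17436.62 m^2

17436.62


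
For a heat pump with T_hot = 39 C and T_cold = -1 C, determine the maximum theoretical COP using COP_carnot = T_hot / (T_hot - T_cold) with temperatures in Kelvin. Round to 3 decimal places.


Convert to Kelvin:
  T_hot = 39 + 273.15 = 312.15 K
  T_cold = -1 + 273.15 = 272.15 K
Apply Carnot COP formula:
  COP = T_hot_K / (T_hot_K - T_cold_K) = 312.15 / 40.0
  COP = 7.804

7.804


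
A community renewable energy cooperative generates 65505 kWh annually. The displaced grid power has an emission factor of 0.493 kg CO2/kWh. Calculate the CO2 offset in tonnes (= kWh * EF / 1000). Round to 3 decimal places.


CO2 offset in kg = generation * emission_factor
CO2 offset = 65505 * 0.493 = 32293.97 kg
Convert to tonnes:
  CO2 offset = 32293.97 / 1000 = 32.294 tonnes

32.294


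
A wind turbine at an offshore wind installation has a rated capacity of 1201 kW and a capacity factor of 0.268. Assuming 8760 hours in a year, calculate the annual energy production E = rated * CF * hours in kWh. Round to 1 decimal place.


Annual energy = rated_kW * capacity_factor * hours_per_year
Given: P_rated = 1201 kW, CF = 0.268, hours = 8760
E = 1201 * 0.268 * 8760
E = 2819563.7 kWh

2819563.7


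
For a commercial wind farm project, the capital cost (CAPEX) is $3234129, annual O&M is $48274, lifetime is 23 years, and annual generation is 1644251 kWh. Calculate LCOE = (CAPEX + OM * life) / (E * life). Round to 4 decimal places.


Total cost = CAPEX + OM * lifetime = 3234129 + 48274 * 23 = 3234129 + 1110302 = 4344431
Total generation = annual * lifetime = 1644251 * 23 = 37817773 kWh
LCOE = 4344431 / 37817773
LCOE = 0.1149 $/kWh

0.1149


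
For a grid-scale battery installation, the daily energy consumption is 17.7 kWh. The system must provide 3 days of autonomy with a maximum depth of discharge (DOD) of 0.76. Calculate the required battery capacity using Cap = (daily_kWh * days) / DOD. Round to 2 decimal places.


Total energy needed = daily * days = 17.7 * 3 = 53.1 kWh
Account for depth of discharge:
  Cap = total_energy / DOD = 53.1 / 0.76
  Cap = 69.87 kWh

69.87


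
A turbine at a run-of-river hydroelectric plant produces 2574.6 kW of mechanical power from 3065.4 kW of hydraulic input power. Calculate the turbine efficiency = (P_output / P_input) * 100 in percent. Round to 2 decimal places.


Turbine efficiency = (output power / input power) * 100
eta = (2574.6 / 3065.4) * 100
eta = 83.99%

83.99


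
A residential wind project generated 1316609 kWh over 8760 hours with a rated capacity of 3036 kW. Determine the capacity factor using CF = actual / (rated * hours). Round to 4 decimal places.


Capacity factor = actual output / maximum possible output
Maximum possible = rated * hours = 3036 * 8760 = 26595360 kWh
CF = 1316609 / 26595360
CF = 0.0495

0.0495


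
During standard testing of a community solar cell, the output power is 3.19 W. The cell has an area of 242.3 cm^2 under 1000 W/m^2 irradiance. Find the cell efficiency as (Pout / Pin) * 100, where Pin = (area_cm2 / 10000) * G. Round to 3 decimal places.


First compute the input power:
  Pin = area_cm2 / 10000 * G = 242.3 / 10000 * 1000 = 24.23 W
Then compute efficiency:
  Efficiency = (Pout / Pin) * 100 = (3.19 / 24.23) * 100
  Efficiency = 13.165%

13.165


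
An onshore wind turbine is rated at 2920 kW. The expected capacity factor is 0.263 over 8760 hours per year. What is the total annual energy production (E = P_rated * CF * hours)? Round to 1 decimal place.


Annual energy = rated_kW * capacity_factor * hours_per_year
Given: P_rated = 2920 kW, CF = 0.263, hours = 8760
E = 2920 * 0.263 * 8760
E = 6727329.6 kWh

6727329.6


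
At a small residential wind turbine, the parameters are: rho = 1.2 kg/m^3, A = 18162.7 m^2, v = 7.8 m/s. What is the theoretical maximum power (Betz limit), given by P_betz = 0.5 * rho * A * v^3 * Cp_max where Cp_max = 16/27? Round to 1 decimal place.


The Betz coefficient Cp_max = 16/27 = 0.5926
v^3 = 7.8^3 = 474.552
P_betz = 0.5 * rho * A * v^3 * Cp_max
P_betz = 0.5 * 1.2 * 18162.7 * 474.552 * 0.5926
P_betz = 3064585.1 W

3064585.1


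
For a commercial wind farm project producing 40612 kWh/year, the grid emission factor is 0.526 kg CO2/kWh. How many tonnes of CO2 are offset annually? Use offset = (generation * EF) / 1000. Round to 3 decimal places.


CO2 offset in kg = generation * emission_factor
CO2 offset = 40612 * 0.526 = 21361.91 kg
Convert to tonnes:
  CO2 offset = 21361.91 / 1000 = 21.362 tonnes

21.362


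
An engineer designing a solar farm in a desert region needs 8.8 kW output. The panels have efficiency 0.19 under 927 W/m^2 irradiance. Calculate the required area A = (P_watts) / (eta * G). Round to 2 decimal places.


Convert target power to watts: P = 8.8 * 1000 = 8800.0 W
Compute denominator: eta * G = 0.19 * 927 = 176.13
Required area A = P / (eta * G) = 8800.0 / 176.13
A = 49.96 m^2

49.96


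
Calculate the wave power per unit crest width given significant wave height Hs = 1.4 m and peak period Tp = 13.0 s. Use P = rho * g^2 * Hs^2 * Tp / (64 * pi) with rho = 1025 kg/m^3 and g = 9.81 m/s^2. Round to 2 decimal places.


Apply wave power formula:
  g^2 = 9.81^2 = 96.2361
  Hs^2 = 1.4^2 = 1.96
  Numerator = rho * g^2 * Hs^2 * Tp = 1025 * 96.2361 * 1.96 * 13.0 = 2513398.22
  Denominator = 64 * pi = 201.0619
  P = 2513398.22 / 201.0619 = 12500.62 W/m

12500.62


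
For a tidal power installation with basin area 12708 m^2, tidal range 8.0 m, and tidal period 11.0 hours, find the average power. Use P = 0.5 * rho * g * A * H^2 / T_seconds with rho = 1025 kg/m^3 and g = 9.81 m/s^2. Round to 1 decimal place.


Convert period to seconds: T = 11.0 * 3600 = 39600.0 s
H^2 = 8.0^2 = 64.0
P = 0.5 * rho * g * A * H^2 / T
P = 0.5 * 1025 * 9.81 * 12708 * 64.0 / 39600.0
P = 103258.3 W

103258.3


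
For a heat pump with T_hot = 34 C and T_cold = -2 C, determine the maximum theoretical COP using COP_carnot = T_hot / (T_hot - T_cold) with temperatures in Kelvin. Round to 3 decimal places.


Convert to Kelvin:
  T_hot = 34 + 273.15 = 307.15 K
  T_cold = -2 + 273.15 = 271.15 K
Apply Carnot COP formula:
  COP = T_hot_K / (T_hot_K - T_cold_K) = 307.15 / 36.0
  COP = 8.532

8.532


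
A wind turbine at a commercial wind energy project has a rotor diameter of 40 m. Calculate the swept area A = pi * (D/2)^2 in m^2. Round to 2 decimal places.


Compute the rotor radius:
  r = D / 2 = 40 / 2 = 20.0 m
Calculate swept area:
  A = pi * r^2 = pi * 20.0^2
  A = 1256.64 m^2

1256.64


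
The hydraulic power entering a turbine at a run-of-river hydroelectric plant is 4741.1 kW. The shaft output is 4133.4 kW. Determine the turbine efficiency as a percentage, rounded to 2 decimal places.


Turbine efficiency = (output power / input power) * 100
eta = (4133.4 / 4741.1) * 100
eta = 87.18%

87.18


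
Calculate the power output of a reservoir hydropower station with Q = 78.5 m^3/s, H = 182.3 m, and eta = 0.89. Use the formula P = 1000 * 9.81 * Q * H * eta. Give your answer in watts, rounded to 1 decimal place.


Apply the hydropower formula P = rho * g * Q * H * eta
rho * g = 1000 * 9.81 = 9810.0
P = 9810.0 * 78.5 * 182.3 * 0.89
P = 124943981.0 W

124943981.0


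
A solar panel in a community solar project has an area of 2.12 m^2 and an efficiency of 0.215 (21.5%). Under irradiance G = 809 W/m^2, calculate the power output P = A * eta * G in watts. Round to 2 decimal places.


Use the solar power formula P = A * eta * G.
Given: A = 2.12 m^2, eta = 0.215, G = 809 W/m^2
P = 2.12 * 0.215 * 809
P = 368.74 W

368.74


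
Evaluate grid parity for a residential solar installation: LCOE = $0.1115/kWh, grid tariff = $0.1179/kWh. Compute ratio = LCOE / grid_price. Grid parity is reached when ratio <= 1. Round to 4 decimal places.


Compare LCOE to grid price:
  LCOE = $0.1115/kWh, Grid price = $0.1179/kWh
  Ratio = LCOE / grid_price = 0.1115 / 0.1179 = 0.9457
  Grid parity achieved (ratio <= 1)? yes

0.9457
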